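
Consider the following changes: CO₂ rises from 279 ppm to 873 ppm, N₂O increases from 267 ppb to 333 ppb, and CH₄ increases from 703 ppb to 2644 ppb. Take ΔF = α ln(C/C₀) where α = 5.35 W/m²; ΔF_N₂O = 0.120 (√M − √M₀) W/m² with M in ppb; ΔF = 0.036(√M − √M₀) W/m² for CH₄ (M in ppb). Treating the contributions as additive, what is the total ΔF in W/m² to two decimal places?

ΔF = 7.23 W/m²

CO₂: 5.35 × ln(873/279) = 5.35 × ln(3.12903) = 5.35 × 1.14072 = 6.1029 W/m².
N₂O: 0.120 × (√333 − √267) = 0.120 × (18.2483 − 16.3401) = 0.120 × 1.9082 = 0.2290 W/m².
CH₄: 0.036 × (√2644 − √703) = 0.036 × (51.4198 − 26.5141) = 0.036 × 24.9057 = 0.8966 W/m².
Total ΔF = 6.1029 + 0.2290 + 0.8966 = 7.2285 W/m².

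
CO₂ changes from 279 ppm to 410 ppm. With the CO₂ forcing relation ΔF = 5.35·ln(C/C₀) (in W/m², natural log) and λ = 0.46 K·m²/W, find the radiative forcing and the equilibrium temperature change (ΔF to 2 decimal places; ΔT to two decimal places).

ΔF = 2.06 W/m²; ΔT = 0.95 K

CO₂: 5.35 × ln(410/279) = 5.35 × ln(1.46953) = 5.35 × 0.38494 = 2.0594 W/m².
ΔT = λ ΔF = 0.46 × 2.06 = 0.9476 K.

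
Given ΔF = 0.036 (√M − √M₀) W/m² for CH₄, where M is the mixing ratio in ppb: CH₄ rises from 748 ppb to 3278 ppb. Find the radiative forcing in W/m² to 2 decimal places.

ΔF = 1.08 W/m²

CH₄: 0.036 × (√3278 − √748) = 0.036 × (57.2538 − 27.3496) = 0.036 × 29.9042 = 1.0766 W/m².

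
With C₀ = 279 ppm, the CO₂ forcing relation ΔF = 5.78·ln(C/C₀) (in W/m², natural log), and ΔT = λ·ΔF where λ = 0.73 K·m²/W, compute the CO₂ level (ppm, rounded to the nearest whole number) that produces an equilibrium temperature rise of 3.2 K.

C ≈ 596 ppm

Required forcing: ΔF = ΔT/λ = 3.2/0.73 = 4.3836 W/m².
Then ln(C/279) = ΔF/5.78 = 4.3836/5.78 = 0.75841.
So C = 279 × e^0.75841 = 279 × 2.13488 = 595.63 ppm.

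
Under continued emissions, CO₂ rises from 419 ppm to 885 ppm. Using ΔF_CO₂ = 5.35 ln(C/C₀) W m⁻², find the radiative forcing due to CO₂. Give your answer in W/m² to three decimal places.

ΔF = 4.000 W/m²

CO₂: 5.35 × ln(885/419) = 5.35 × ln(2.11217) = 5.35 × 0.74772 = 4.0003 W/m².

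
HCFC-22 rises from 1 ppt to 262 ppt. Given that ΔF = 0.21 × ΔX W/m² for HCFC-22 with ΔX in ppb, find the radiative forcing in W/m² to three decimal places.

HCFC-22: Δ = 262 − 1 = 261 ppt = 0.261 ppb; ΔF = 0.21 × 0.261 = 0.0548 W/m².

ΔF = 0.055 W/m²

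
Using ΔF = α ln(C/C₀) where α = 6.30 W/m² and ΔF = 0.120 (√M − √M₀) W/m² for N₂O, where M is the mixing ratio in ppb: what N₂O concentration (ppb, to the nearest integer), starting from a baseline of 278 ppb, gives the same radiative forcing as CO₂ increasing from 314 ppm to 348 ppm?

CO₂ forcing: 6.30 × ln(348/314) = 6.30 × 0.102809 = 0.64770 W/m².
Set 0.120(√M − √278) = 0.64770: √M = 0.64770/0.120 + √278 = 5.3975 + 16.6733 = 22.0708.
M = (22.0708)² = 487.12 ppb.

M ≈ 487 ppb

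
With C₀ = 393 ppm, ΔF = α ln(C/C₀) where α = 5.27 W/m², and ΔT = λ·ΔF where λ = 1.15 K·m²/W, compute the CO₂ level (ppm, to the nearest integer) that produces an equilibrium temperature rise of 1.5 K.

C ≈ 503 ppm

Required forcing: ΔF = ΔT/λ = 1.5/1.15 = 1.3043 W/m².
Then ln(C/393) = ΔF/5.27 = 1.3043/5.27 = 0.24750.
So C = 393 × e^0.24750 = 393 × 1.28082 = 503.36 ppm.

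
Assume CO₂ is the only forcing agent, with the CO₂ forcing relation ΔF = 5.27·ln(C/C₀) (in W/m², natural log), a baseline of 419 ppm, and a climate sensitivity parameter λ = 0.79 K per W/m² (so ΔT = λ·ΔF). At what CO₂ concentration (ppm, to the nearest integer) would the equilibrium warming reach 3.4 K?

C ≈ 948 ppm

Required forcing: ΔF = ΔT/λ = 3.4/0.79 = 4.3038 W/m².
Then ln(C/419) = ΔF/5.27 = 4.3038/5.27 = 0.81666.
So C = 419 × e^0.81666 = 419 × 2.26293 = 948.17 ppm.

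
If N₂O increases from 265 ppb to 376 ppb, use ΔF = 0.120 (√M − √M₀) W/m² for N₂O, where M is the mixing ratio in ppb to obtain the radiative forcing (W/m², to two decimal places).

N₂O: 0.120 × (√376 − √265) = 0.120 × (19.3907 − 16.2788) = 0.120 × 3.1119 = 0.3734 W/m².

ΔF = 0.37 W/m²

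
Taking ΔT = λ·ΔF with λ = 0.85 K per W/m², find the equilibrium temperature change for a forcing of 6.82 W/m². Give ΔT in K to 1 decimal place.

ΔT = 5.8 K

ΔT = λ ΔF = 0.85 × 6.82 = 5.7970 K.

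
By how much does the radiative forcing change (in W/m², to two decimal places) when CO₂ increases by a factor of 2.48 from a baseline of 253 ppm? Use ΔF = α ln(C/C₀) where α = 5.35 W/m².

Because the forcing depends only on the ratio C/C₀, the initial concentration does not enter.
ΔF = 5.35 × ln(2.48) = 5.35 × 0.90826 = 4.8592 W/m².

ΔF = 4.86 W/m²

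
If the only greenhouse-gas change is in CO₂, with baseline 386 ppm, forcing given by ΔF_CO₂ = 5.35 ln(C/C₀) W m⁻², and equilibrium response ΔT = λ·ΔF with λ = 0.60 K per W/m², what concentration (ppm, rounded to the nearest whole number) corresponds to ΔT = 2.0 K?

C ≈ 720 ppm

Required forcing: ΔF = ΔT/λ = 2.0/0.60 = 3.3333 W/m².
Then ln(C/386) = ΔF/5.35 = 3.3333/5.35 = 0.62305.
So C = 386 × e^0.62305 = 386 × 1.86461 = 719.74 ppm.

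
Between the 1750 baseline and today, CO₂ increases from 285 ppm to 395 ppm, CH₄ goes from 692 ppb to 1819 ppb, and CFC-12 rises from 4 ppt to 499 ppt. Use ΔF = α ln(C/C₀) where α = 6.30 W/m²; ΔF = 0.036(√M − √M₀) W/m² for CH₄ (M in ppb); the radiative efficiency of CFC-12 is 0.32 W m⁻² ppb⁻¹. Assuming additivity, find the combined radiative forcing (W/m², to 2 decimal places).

CO₂: 6.30 × ln(395/285) = 6.30 × ln(1.38596) = 6.30 × 0.32639 = 2.0563 W/m².
CH₄: 0.036 × (√1819 − √692) = 0.036 × (42.6497 − 26.3059) = 0.036 × 16.3438 = 0.5884 W/m².
CFC-12: Δ = 499 − 4 = 495 ppt = 0.495 ppb; ΔF = 0.32 × 0.495 = 0.1584 W/m².
Total ΔF = 2.0563 + 0.5884 + 0.1584 = 2.8031 W/m².

ΔF = 2.80 W/m²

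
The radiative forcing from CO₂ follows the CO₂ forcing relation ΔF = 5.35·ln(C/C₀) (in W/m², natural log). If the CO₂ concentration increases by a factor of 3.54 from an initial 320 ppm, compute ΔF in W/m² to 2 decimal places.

ΔF = 6.76 W/m²

ΔF = 5.35 × ln(3.54) = 5.35 × 1.26413 = 6.7631 W/m².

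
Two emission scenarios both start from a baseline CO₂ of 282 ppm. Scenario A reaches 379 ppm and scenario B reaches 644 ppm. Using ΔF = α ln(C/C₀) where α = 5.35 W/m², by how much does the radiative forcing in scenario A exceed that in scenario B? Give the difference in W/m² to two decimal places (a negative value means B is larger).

ΔF_A − ΔF_B = -2.84 W/m²

ΔF_A = 5.35 ln(379/282) = 5.35 × 0.29563 = 1.5816 W/m².
ΔF_B = 5.35 ln(644/282) = 5.35 × 0.82579 = 4.4180 W/m².
Difference: 1.5816 − 4.4180 = -2.8364 W/m².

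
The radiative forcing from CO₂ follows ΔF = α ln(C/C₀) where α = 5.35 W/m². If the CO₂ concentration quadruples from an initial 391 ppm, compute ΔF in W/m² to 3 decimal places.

ΔF = 5.35 × ln(4) = 5.35 × 1.38629 = 7.4167 W/m².

ΔF = 7.417 W/m²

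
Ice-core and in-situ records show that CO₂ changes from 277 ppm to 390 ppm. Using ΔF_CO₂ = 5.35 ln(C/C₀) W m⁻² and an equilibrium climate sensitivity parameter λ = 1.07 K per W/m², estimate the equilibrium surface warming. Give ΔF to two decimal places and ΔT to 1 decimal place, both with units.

CO₂: 5.35 × ln(390/277) = 5.35 × ln(1.40794) = 5.35 × 0.34213 = 1.8304 W/m².
ΔT = λ ΔF = 1.07 × 1.83 = 1.9581 K.

ΔF = 1.83 W/m²; ΔT = 2.0 K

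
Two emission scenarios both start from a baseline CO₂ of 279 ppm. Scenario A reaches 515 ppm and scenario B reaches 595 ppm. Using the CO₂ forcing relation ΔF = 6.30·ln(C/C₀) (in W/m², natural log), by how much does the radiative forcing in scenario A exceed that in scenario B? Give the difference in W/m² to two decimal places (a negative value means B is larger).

ΔF_A = 6.30 ln(515/279) = 6.30 × 0.61296 = 3.8616 W/m².
ΔF_B = 6.30 ln(595/279) = 6.30 × 0.75735 = 4.7713 W/m².
Difference: 3.8616 − 4.7713 = -0.9097 W/m².

ΔF_A − ΔF_B = -0.91 W/m²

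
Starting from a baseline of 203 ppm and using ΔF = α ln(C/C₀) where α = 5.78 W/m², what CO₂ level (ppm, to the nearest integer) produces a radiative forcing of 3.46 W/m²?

C ≈ 369 ppm

Set 5.78 ln(C/203) = 3.46, so ln(C/203) = 3.46/5.78 = 0.59862.
Then C/203 = e^0.59862 = 1.81961, giving C = 203 × 1.81961 = 369.38 ppm.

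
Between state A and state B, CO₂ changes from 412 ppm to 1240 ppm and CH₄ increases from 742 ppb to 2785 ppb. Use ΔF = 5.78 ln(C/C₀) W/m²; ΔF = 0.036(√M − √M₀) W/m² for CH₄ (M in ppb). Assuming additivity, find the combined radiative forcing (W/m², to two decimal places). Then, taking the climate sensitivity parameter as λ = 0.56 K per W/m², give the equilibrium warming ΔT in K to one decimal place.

CO₂: 5.78 × ln(1240/412) = 5.78 × ln(3.00971) = 5.78 × 1.10184 = 6.3686 W/m².
CH₄: 0.036 × (√2785 − √742) = 0.036 × (52.7731 − 27.2397) = 0.036 × 25.5334 = 0.9192 W/m².
Total ΔF = 6.3686 + 0.9192 = 7.2878 W/m².
ΔT = λ ΔF = 0.56 × 7.29 = 4.0824 K.

ΔF = 7.29 W/m²; ΔT = 4.1 K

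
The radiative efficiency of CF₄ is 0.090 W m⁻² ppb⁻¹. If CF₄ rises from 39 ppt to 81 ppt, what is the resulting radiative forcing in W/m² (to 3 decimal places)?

ΔF = 0.004 W/m²

CF₄: Δ = 81 − 39 = 42 ppt = 0.042 ppb; ΔF = 0.090 × 0.042 = 0.0038 W/m².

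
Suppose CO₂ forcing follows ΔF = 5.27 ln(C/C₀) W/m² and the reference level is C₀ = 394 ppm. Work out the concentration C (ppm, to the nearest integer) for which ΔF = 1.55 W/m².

C ≈ 529 ppm

Set 5.27 ln(C/394) = 1.55, so ln(C/394) = 1.55/5.27 = 0.29412.
Then C/394 = e^0.29412 = 1.34194, giving C = 394 × 1.34194 = 528.72 ppm.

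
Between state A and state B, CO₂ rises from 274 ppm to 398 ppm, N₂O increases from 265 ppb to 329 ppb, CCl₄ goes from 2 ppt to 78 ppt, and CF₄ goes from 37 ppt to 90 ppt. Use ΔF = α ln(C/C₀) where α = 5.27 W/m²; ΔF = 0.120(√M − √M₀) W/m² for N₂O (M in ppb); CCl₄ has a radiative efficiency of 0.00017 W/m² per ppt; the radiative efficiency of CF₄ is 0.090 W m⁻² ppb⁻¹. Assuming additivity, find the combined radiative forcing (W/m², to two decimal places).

ΔF = 2.21 W/m²

CO₂: 5.27 × ln(398/274) = 5.27 × ln(1.45255) = 5.27 × 0.37332 = 1.9674 W/m².
N₂O: 0.120 × (√329 − √265) = 0.120 × (18.1384 − 16.2788) = 0.120 × 1.8596 = 0.2232 W/m².
CCl₄: ΔF = 0.00017 × (78 − 2) = 0.00017 × 76 = 0.0129 W/m².
CF₄: Δ = 90 − 37 = 53 ppt = 0.053 ppb; ΔF = 0.090 × 0.053 = 0.0048 W/m².
Total ΔF = 1.9674 + 0.2232 + 0.0129 + 0.0048 = 2.2083 W/m².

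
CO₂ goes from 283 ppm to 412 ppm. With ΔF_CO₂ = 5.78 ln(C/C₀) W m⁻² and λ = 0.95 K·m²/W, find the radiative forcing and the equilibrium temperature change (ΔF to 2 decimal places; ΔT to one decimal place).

ΔF = 2.17 W/m²; ΔT = 2.1 K

CO₂: 5.78 × ln(412/283) = 5.78 × ln(1.45583) = 5.78 × 0.37558 = 2.1709 W/m².
ΔT = λ ΔF = 0.95 × 2.17 = 2.0615 K.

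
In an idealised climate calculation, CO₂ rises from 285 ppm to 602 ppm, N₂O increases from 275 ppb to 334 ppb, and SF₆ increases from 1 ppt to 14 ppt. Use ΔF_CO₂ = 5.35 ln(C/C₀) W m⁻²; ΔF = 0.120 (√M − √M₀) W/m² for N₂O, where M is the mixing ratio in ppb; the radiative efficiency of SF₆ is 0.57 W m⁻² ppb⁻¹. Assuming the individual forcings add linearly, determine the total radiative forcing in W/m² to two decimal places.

ΔF = 4.21 W/m²

CO₂: 5.35 × ln(602/285) = 5.35 × ln(2.11228) = 5.35 × 0.74777 = 4.0006 W/m².
N₂O: 0.120 × (√334 − √275) = 0.120 × (18.2757 − 16.5831) = 0.120 × 1.6926 = 0.2031 W/m².
SF₆: Δ = 14 − 1 = 13 ppt = 0.013 ppb; ΔF = 0.57 × 0.013 = 0.0074 W/m².
Total ΔF = 4.0006 + 0.2031 + 0.0074 = 4.2111 W/m².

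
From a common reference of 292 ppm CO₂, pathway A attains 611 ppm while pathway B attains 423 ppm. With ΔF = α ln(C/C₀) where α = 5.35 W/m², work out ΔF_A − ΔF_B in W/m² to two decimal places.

ΔF_A = 5.35 ln(611/292) = 5.35 × 0.73834 = 3.9501 W/m².
ΔF_B = 5.35 ln(423/292) = 5.35 × 0.37062 = 1.9828 W/m².
Difference: 3.9501 − 1.9828 = 1.9673 W/m².
(Equivalently, ΔF_A − ΔF_B = 5.35 ln(611/423) = 5.35 × 0.36772 = 1.9673 W/m².)

ΔF_A − ΔF_B = 1.97 W/m²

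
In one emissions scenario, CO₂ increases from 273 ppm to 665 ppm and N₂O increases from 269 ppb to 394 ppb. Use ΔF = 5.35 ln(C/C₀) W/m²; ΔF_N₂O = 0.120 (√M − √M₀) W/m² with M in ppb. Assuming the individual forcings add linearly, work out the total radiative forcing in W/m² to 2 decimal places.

CO₂: 5.35 × ln(665/273) = 5.35 × ln(2.43590) = 5.35 × 0.89032 = 4.7632 W/m².
N₂O: 0.120 × (√394 − √269) = 0.120 × (19.8494 − 16.4012) = 0.120 × 3.4482 = 0.4138 W/m².
Total ΔF = 4.7632 + 0.4138 = 5.1770 W/m².

ΔF = 5.18 W/m²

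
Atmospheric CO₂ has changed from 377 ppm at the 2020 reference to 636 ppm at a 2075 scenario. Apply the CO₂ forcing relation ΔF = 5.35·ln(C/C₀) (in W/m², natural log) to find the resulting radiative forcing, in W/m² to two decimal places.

ΔF = 2.80 W/m²

CO₂: 5.35 × ln(636/377) = 5.35 × ln(1.68700) = 5.35 × 0.52295 = 2.7978 W/m².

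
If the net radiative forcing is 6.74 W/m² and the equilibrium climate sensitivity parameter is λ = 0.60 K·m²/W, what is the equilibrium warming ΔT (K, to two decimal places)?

ΔT = 4.04 K

ΔT = λ ΔF = 0.60 × 6.74 = 4.0440 K.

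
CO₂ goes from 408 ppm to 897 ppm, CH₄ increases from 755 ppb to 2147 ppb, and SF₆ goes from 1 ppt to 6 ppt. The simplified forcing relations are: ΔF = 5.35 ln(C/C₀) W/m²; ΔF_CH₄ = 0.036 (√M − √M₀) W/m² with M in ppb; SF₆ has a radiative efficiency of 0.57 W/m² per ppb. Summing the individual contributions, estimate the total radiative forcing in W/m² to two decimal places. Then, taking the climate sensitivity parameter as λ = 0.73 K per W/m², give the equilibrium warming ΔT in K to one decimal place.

ΔF = 4.90 W/m²; ΔT = 3.6 K

CO₂: 5.35 × ln(897/408) = 5.35 × ln(2.19853) = 5.35 × 0.78779 = 4.2147 W/m².
CH₄: 0.036 × (√2147 − √755) = 0.036 × (46.3357 − 27.4773) = 0.036 × 18.8584 = 0.6789 W/m².
SF₆: Δ = 6 − 1 = 5 ppt = 0.005 ppb; ΔF = 0.57 × 0.005 = 0.0029 W/m².
Total ΔF = 4.2147 + 0.6789 + 0.0029 = 4.8965 W/m².
ΔT = λ ΔF = 0.73 × 4.90 = 3.5770 K.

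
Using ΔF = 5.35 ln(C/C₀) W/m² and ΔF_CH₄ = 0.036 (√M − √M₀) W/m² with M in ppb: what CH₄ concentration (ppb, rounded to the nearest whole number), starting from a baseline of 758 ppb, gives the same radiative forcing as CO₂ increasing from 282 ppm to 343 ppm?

CO₂ forcing: 5.35 × ln(343/282) = 5.35 × 0.195823 = 1.04765 W/m².
Set 0.036(√M − √758) = 1.04765: √M = 1.04765/0.036 + √758 = 29.1014 + 27.5318 = 56.6332.
M = (56.6332)² = 3207.32 ppb.

M ≈ 3207 ppb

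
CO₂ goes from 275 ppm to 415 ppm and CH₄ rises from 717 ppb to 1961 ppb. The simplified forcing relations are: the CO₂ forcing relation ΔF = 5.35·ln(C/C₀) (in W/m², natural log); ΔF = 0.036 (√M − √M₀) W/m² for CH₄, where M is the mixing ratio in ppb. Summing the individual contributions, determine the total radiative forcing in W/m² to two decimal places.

CO₂: 5.35 × ln(415/275) = 5.35 × ln(1.50909) = 5.35 × 0.41151 = 2.2016 W/m².
CH₄: 0.036 × (√1961 − √717) = 0.036 × (44.2832 − 26.7769) = 0.036 × 17.5063 = 0.6302 W/m².
Total ΔF = 2.2016 + 0.6302 = 2.8318 W/m².

ΔF = 2.83 W/m²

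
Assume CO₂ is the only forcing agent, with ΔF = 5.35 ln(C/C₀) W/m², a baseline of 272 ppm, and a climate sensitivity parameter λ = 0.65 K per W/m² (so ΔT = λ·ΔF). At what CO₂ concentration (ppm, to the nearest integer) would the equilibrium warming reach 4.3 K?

C ≈ 937 ppm

Required forcing: ΔF = ΔT/λ = 4.3/0.65 = 6.6154 W/m².
Then ln(C/272) = ΔF/5.35 = 6.6154/5.35 = 1.23652.
So C = 272 × e^1.23652 = 272 × 3.44361 = 936.66 ppm.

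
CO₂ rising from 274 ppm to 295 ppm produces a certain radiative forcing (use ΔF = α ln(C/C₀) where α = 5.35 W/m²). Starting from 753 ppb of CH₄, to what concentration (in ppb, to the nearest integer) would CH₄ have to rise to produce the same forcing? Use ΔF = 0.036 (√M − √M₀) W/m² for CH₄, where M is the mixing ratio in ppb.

CO₂ forcing: 5.35 × ln(295/274) = 5.35 × 0.073847 = 0.39508 W/m².
Set 0.036(√M − √753) = 0.39508: √M = 0.39508/0.036 + √753 = 10.9744 + 27.4408 = 38.4152.
M = (38.4152)² = 1475.73 ppb.

M ≈ 1476 ppb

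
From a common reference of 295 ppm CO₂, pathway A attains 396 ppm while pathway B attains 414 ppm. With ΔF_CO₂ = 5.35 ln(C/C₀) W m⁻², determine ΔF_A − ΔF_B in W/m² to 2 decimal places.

ΔF_A = 5.35 ln(396/295) = 5.35 × 0.29444 = 1.5753 W/m².
ΔF_B = 5.35 ln(414/295) = 5.35 × 0.33889 = 1.8131 W/m².
Difference: 1.5753 − 1.8131 = -0.2378 W/m².

ΔF_A − ΔF_B = -0.24 W/m²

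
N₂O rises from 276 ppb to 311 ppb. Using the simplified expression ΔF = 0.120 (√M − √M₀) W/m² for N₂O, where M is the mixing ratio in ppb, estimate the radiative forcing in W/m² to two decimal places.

N₂O: 0.120 × (√311 − √276) = 0.120 × (17.6352 − 16.6132) = 0.120 × 1.0220 = 0.1226 W/m².

ΔF = 0.12 W/m²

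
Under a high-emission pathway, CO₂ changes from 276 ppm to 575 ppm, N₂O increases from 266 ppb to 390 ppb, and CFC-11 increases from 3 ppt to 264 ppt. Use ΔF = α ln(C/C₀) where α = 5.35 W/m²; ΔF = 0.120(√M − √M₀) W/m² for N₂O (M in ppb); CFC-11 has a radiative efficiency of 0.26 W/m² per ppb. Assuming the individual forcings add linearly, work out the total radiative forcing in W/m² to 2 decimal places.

ΔF = 4.41 W/m²

CO₂: 5.35 × ln(575/276) = 5.35 × ln(2.08333) = 5.35 × 0.73397 = 3.9267 W/m².
N₂O: 0.120 × (√390 − √266) = 0.120 × (19.7484 − 16.3095) = 0.120 × 3.4389 = 0.4127 W/m².
CFC-11: Δ = 264 − 3 = 261 ppt = 0.261 ppb; ΔF = 0.26 × 0.261 = 0.0679 W/m².
Total ΔF = 3.9267 + 0.4127 + 0.0679 = 4.4073 W/m².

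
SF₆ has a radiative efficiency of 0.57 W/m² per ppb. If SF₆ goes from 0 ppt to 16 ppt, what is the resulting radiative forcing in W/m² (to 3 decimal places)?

SF₆: Δ = 16 − 0 = 16 ppt = 0.016 ppb; ΔF = 0.57 × 0.016 = 0.0091 W/m².

ΔF = 0.009 W/m²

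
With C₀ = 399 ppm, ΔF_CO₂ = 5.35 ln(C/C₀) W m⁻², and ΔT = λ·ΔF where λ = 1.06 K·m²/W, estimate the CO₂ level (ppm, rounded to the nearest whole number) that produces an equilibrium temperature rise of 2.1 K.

Required forcing: ΔF = ΔT/λ = 2.1/1.06 = 1.9811 W/m².
Then ln(C/399) = ΔF/5.35 = 1.9811/5.35 = 0.37030.
So C = 399 × e^0.37030 = 399 × 1.44817 = 577.82 ppm.

C ≈ 578 ppm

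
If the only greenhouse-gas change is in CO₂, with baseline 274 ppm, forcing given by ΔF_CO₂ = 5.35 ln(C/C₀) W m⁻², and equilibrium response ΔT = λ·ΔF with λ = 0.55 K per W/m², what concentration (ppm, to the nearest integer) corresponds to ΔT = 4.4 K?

C ≈ 1222 ppm

Required forcing: ΔF = ΔT/λ = 4.4/0.55 = 8.0000 W/m².
Then ln(C/274) = ΔF/5.35 = 8.0000/5.35 = 1.49533.
So C = 274 × e^1.49533 = 274 × 4.46081 = 1222.26 ppm.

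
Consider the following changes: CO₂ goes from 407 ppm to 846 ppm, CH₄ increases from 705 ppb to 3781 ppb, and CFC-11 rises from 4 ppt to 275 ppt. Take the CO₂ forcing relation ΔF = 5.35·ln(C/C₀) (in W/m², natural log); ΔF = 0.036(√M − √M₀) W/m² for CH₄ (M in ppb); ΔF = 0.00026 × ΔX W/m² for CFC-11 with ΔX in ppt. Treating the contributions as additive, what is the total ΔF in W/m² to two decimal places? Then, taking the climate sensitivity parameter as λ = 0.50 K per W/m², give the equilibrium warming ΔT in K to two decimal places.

ΔF = 5.24 W/m²; ΔT = 2.62 K

CO₂: 5.35 × ln(846/407) = 5.35 × ln(2.07862) = 5.35 × 0.73170 = 3.9146 W/m².
CH₄: 0.036 × (√3781 − √705) = 0.036 × (61.4898 − 26.5518) = 0.036 × 34.9380 = 1.2578 W/m².
CFC-11: ΔF = 0.00026 × (275 − 4) = 0.00026 × 271 = 0.0705 W/m².
Total ΔF = 3.9146 + 1.2578 + 0.0705 = 5.2429 W/m².
ΔT = λ ΔF = 0.50 × 5.24 = 2.6200 K.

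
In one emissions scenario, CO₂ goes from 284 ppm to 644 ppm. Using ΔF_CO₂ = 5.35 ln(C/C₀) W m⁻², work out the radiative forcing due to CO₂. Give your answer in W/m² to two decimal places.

CO₂ absorption bands are partially saturated, so forcing scales with the logarithm of the concentration ratio.
CO₂: 5.35 × ln(644/284) = 5.35 × ln(2.26761) = 5.35 × 0.81873 = 4.3802 W/m².

ΔF = 4.38 W/m²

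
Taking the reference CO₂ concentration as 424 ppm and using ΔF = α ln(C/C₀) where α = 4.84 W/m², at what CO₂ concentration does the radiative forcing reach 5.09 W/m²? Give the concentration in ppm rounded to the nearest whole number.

Set 4.84 ln(C/424) = 5.09, so ln(C/424) = 5.09/4.84 = 1.05165.
Then C/424 = e^1.05165 = 2.86237, giving C = 424 × 2.86237 = 1213.64 ppm.

C ≈ 1214 ppm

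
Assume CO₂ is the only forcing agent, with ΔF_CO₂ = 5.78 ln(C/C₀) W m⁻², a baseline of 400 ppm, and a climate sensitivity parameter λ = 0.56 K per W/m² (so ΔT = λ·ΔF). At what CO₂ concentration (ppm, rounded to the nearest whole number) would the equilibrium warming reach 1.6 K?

Required forcing: ΔF = ΔT/λ = 1.6/0.56 = 2.8571 W/m².
Then ln(C/400) = ΔF/5.78 = 2.8571/5.78 = 0.49431.
So C = 400 × e^0.49431 = 400 × 1.63937 = 655.75 ppm.

C ≈ 656 ppm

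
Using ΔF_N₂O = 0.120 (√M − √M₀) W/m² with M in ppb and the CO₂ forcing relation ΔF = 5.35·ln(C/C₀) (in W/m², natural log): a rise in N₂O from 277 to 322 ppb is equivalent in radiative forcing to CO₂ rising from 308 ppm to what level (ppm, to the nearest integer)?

N₂O forcing: 0.120 × (√322 − √277) = 0.120 × (17.9444 − 16.6433) = 0.120 × 1.3011 = 0.15613 W/m².
Set 5.35 ln(C/308) = 0.15613: ln(C/308) = 0.15613/5.35 = 0.02918, so C = 308 × e^0.02918 = 308 × 1.02961 = 317.12 ppm.

C ≈ 317 ppm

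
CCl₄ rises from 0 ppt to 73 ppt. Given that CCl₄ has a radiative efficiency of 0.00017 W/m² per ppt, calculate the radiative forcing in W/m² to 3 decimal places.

ΔF = 0.012 W/m²

CCl₄: ΔF = 0.00017 × (73 − 0) = 0.00017 × 73 = 0.0124 W/m².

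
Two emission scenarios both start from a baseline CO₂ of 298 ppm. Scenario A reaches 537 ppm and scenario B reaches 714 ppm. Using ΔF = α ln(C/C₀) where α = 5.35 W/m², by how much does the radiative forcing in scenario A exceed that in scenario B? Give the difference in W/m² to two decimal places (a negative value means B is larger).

ΔF_A = 5.35 ln(537/298) = 5.35 × 0.58890 = 3.1506 W/m².
ΔF_B = 5.35 ln(714/298) = 5.35 × 0.87379 = 4.6748 W/m².
Difference: 3.1506 − 4.6748 = -1.5242 W/m².

ΔF_A − ΔF_B = -1.52 W/m²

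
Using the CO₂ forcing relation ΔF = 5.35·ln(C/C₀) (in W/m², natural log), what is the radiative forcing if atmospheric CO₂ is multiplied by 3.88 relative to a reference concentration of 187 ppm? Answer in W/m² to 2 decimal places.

ΔF = 7.25 W/m²

Because the forcing depends only on the ratio C/C₀, the initial concentration does not enter.
ΔF = 5.35 × ln(3.88) = 5.35 × 1.35584 = 7.2537 W/m².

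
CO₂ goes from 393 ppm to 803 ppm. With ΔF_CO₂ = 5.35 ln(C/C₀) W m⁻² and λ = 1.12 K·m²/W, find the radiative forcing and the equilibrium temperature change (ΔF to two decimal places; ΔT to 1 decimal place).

ΔF = 3.82 W/m²; ΔT = 4.3 K

CO₂: 5.35 × ln(803/393) = 5.35 × ln(2.04326) = 5.35 × 0.71455 = 3.8228 W/m².
ΔT = λ ΔF = 1.12 × 3.82 = 4.2784 K.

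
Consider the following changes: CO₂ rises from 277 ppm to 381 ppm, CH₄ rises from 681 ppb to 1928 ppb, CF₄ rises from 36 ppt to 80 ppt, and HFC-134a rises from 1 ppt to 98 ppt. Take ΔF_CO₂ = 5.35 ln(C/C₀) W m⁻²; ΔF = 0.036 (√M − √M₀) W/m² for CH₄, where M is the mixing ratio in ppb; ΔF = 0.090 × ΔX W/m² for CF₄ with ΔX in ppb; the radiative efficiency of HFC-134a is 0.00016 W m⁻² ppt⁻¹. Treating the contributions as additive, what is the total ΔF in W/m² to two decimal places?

CO₂: 5.35 × ln(381/277) = 5.35 × ln(1.37545) = 5.35 × 0.31878 = 1.7055 W/m².
CH₄: 0.036 × (√1928 − √681) = 0.036 × (43.9090 − 26.0960) = 0.036 × 17.8130 = 0.6413 W/m².
CF₄: Δ = 80 − 36 = 44 ppt = 0.044 ppb; ΔF = 0.090 × 0.044 = 0.0040 W/m².
HFC-134a: ΔF = 0.00016 × (98 − 1) = 0.00016 × 97 = 0.0155 W/m².
Total ΔF = 1.7055 + 0.6413 + 0.0040 + 0.0155 = 2.3663 W/m².

ΔF = 2.37 W/m²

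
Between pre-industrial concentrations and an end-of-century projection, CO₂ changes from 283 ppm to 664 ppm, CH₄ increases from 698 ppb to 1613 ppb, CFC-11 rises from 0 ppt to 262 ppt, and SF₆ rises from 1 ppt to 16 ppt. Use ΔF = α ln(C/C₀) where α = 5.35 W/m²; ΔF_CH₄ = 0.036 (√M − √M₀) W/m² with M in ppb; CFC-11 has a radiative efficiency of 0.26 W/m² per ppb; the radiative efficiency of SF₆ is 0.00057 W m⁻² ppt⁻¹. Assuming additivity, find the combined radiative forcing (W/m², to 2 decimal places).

ΔF = 5.13 W/m²

CO₂: 5.35 × ln(664/283) = 5.35 × ln(2.34629) = 5.35 × 0.85284 = 4.5627 W/m².
CH₄: 0.036 × (√1613 − √698) = 0.036 × (40.1622 − 26.4197) = 0.036 × 13.7425 = 0.4947 W/m².
CFC-11: Δ = 262 − 0 = 262 ppt = 0.262 ppb; ΔF = 0.26 × 0.262 = 0.0681 W/m².
SF₆: ΔF = 0.00057 × (16 − 1) = 0.00057 × 15 = 0.0086 W/m².
Total ΔF = 4.5627 + 0.4947 + 0.0681 + 0.0086 = 5.1341 W/m².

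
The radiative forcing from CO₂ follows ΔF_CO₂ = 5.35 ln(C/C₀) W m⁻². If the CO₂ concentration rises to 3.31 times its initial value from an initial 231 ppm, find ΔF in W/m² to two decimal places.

ΔF = 6.40 W/m²

Because the forcing depends only on the ratio C/C₀, the initial concentration does not enter.
ΔF = 5.35 × ln(3.31) = 5.35 × 1.19695 = 6.4037 W/m².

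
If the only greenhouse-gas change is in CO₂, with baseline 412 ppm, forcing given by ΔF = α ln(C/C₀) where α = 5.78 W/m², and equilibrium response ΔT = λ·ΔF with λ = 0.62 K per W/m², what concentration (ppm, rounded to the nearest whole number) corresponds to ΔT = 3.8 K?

C ≈ 1190 ppm

Required forcing: ΔF = ΔT/λ = 3.8/0.62 = 6.1290 W/m².
Then ln(C/412) = ΔF/5.78 = 6.1290/5.78 = 1.06038.
So C = 412 × e^1.06038 = 412 × 2.88747 = 1189.64 ppm.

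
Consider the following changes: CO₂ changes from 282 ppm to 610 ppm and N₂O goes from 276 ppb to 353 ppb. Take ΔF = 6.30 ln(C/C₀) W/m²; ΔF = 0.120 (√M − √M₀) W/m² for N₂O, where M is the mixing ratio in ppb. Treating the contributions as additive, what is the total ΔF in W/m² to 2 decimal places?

CO₂: 6.30 × ln(610/282) = 6.30 × ln(2.16312) = 6.30 × 0.77155 = 4.8608 W/m².
N₂O: 0.120 × (√353 − √276) = 0.120 × (18.7883 − 16.6132) = 0.120 × 2.1751 = 0.2610 W/m².
Total ΔF = 4.8608 + 0.2610 = 5.1218 W/m².

ΔF = 5.12 W/m²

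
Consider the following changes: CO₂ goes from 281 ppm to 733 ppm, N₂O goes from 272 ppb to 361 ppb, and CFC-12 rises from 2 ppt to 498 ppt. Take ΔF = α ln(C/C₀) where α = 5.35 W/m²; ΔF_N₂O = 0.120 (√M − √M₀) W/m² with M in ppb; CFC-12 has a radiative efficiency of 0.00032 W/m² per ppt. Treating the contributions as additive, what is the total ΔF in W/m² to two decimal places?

ΔF = 5.59 W/m²

CO₂: 5.35 × ln(733/281) = 5.35 × ln(2.60854) = 5.35 × 0.95879 = 5.1295 W/m².
N₂O: 0.120 × (√361 − √272) = 0.120 × (19.0000 − 16.4924) = 0.120 × 2.5076 = 0.3009 W/m².
CFC-12: ΔF = 0.00032 × (498 − 2) = 0.00032 × 496 = 0.1587 W/m².
Total ΔF = 5.1295 + 0.3009 + 0.1587 = 5.5891 W/m².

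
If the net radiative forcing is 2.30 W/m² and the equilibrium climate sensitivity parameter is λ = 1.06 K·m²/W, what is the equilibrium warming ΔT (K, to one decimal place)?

ΔT = 2.4 K

ΔT = λ ΔF = 1.06 × 2.30 = 2.4380 K.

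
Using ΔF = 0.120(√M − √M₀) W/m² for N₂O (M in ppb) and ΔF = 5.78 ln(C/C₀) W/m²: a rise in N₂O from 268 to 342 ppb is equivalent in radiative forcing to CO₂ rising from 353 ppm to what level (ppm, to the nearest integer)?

C ≈ 369 ppm

N₂O forcing: 0.120 × (√342 − √268) = 0.120 × (18.4932 − 16.3707) = 0.120 × 2.1225 = 0.25470 W/m².
Set 5.78 ln(C/353) = 0.25470: ln(C/353) = 0.25470/5.78 = 0.04407, so C = 353 × e^0.04407 = 353 × 1.04506 = 368.91 ppm.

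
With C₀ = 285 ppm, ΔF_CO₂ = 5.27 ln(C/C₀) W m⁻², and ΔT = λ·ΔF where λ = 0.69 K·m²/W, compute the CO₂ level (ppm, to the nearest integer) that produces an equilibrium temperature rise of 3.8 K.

C ≈ 810 ppm

Required forcing: ΔF = ΔT/λ = 3.8/0.69 = 5.5072 W/m².
Then ln(C/285) = ΔF/5.27 = 5.5072/5.27 = 1.04501.
So C = 285 × e^1.04501 = 285 × 2.84343 = 810.38 ppm.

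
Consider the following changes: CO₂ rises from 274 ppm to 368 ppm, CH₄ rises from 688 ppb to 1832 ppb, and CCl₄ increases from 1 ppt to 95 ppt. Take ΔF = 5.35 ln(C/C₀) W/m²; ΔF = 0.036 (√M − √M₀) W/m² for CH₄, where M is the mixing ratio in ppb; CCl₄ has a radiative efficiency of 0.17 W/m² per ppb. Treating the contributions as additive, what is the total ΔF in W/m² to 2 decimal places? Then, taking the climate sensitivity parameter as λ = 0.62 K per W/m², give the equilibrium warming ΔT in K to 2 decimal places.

ΔF = 2.19 W/m²; ΔT = 1.36 K

CO₂: 5.35 × ln(368/274) = 5.35 × ln(1.34307) = 5.35 × 0.29496 = 1.5780 W/m².
CH₄: 0.036 × (√1832 − √688) = 0.036 × (42.8019 − 26.2298) = 0.036 × 16.5721 = 0.5966 W/m².
CCl₄: Δ = 95 − 1 = 94 ppt = 0.094 ppb; ΔF = 0.17 × 0.094 = 0.0160 W/m².
Total ΔF = 1.5780 + 0.5966 + 0.0160 = 2.1906 W/m².
ΔT = λ ΔF = 0.62 × 2.19 = 1.3578 K.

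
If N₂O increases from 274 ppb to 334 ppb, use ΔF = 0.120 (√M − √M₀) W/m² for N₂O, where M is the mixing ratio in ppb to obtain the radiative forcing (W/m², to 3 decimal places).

ΔF = 0.207 W/m²

N₂O: 0.120 × (√334 − √274) = 0.120 × (18.2757 − 16.5529) = 0.120 × 1.7228 = 0.2067 W/m².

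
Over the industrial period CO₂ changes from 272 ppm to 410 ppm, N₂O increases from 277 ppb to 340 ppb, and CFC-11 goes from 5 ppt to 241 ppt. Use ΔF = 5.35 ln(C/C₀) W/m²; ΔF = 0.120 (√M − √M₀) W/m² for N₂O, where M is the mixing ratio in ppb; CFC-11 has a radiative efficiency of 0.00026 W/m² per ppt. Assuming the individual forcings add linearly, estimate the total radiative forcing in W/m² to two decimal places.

ΔF = 2.47 W/m²

CO₂: 5.35 × ln(410/272) = 5.35 × ln(1.50735) = 5.35 × 0.41035 = 2.1954 W/m².
N₂O: 0.120 × (√340 − √277) = 0.120 × (18.4391 − 16.6433) = 0.120 × 1.7958 = 0.2155 W/m².
CFC-11: ΔF = 0.00026 × (241 − 5) = 0.00026 × 236 = 0.0614 W/m².
Total ΔF = 2.1954 + 0.2155 + 0.0614 = 2.4723 W/m².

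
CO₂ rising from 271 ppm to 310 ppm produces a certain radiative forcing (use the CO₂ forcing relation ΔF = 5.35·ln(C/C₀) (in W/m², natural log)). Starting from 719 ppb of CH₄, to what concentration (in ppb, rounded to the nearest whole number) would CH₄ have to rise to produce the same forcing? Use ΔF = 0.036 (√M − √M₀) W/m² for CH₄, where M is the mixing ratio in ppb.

CO₂ forcing: 5.35 × ln(310/271) = 5.35 × 0.134453 = 0.71932 W/m².
Set 0.036(√M − √719) = 0.71932: √M = 0.71932/0.036 + √719 = 19.9811 + 26.8142 = 46.7953.
M = (46.7953)² = 2189.80 ppb.

M ≈ 2190 ppb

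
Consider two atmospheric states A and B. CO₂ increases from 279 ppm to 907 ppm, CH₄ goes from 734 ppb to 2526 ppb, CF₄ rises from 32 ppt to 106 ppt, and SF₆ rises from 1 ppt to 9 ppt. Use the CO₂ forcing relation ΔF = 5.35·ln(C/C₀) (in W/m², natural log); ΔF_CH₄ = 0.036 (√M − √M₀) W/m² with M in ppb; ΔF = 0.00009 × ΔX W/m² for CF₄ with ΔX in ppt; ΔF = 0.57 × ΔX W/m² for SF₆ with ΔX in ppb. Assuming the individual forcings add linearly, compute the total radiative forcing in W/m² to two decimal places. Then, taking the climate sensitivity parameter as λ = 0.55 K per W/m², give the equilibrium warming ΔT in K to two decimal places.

CO₂: 5.35 × ln(907/279) = 5.35 × ln(3.25090) = 5.35 × 1.17893 = 6.3073 W/m².
CH₄: 0.036 × (√2526 − √734) = 0.036 × (50.2593 − 27.0924) = 0.036 × 23.1669 = 0.8340 W/m².
CF₄: ΔF = 0.00009 × (106 − 32) = 0.00009 × 74 = 0.0067 W/m².
SF₆: Δ = 9 − 1 = 8 ppt = 0.008 ppb; ΔF = 0.57 × 0.008 = 0.0046 W/m².
Total ΔF = 6.3073 + 0.8340 + 0.0067 + 0.0046 = 7.1526 W/m².
ΔT = λ ΔF = 0.55 × 7.15 = 3.9325 K.

ΔF = 7.15 W/m²; ΔT = 3.93 K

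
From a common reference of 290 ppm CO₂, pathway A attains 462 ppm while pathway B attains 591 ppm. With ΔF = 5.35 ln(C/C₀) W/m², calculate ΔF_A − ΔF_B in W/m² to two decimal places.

ΔF_A = 5.35 ln(462/290) = 5.35 × 0.46568 = 2.4914 W/m².
ΔF_B = 5.35 ln(591/290) = 5.35 × 0.71194 = 3.8089 W/m².
Difference: 2.4914 − 3.8089 = -1.3175 W/m².

ΔF_A − ΔF_B = -1.32 W/m²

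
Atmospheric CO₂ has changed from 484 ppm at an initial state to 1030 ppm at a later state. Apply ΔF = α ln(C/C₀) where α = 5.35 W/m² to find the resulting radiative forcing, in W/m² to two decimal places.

CO₂ absorption bands are partially saturated, so forcing scales with the logarithm of the concentration ratio.
CO₂: 5.35 × ln(1030/484) = 5.35 × ln(2.12810) = 5.35 × 0.75523 = 4.0405 W/m².

ΔF = 4.04 W/m²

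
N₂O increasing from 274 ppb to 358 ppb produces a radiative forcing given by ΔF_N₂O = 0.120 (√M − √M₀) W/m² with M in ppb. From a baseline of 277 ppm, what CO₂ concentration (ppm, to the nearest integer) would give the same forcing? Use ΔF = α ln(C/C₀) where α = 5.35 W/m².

C ≈ 292 ppm

N₂O forcing: 0.120 × (√358 − √274) = 0.120 × (18.9209 − 16.5529) = 0.120 × 2.3680 = 0.28416 W/m².
Set 5.35 ln(C/277) = 0.28416: ln(C/277) = 0.28416/5.35 = 0.05311, so C = 277 × e^0.05311 = 277 × 1.05455 = 292.11 ppm.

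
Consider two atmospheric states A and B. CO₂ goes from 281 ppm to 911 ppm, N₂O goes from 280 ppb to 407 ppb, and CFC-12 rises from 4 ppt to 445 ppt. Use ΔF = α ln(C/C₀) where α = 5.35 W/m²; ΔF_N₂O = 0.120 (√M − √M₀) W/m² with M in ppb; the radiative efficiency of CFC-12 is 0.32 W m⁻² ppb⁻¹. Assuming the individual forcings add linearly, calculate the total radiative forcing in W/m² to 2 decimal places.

ΔF = 6.85 W/m²

CO₂: 5.35 × ln(911/281) = 5.35 × ln(3.24199) = 5.35 × 1.17619 = 6.2926 W/m².
N₂O: 0.120 × (√407 − √280) = 0.120 × (20.1742 − 16.7332) = 0.120 × 3.4410 = 0.4129 W/m².
CFC-12: Δ = 445 − 4 = 441 ppt = 0.441 ppb; ΔF = 0.32 × 0.441 = 0.1411 W/m².
Total ΔF = 6.2926 + 0.4129 + 0.1411 = 6.8466 W/m².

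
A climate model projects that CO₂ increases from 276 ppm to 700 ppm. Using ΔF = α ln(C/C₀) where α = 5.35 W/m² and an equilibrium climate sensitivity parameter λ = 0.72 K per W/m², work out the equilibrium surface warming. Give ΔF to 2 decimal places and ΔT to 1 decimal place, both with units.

CO₂: 5.35 × ln(700/276) = 5.35 × ln(2.53623) = 5.35 × 0.93068 = 4.9791 W/m².
ΔT = λ ΔF = 0.72 × 4.98 = 3.5856 K.

ΔF = 4.98 W/m²; ΔT = 3.6 K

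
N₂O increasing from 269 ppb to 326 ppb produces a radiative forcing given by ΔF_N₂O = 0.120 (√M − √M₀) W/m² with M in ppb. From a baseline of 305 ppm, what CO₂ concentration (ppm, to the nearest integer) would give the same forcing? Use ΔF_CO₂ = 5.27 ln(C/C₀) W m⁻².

N₂O forcing: 0.120 × (√326 − √269) = 0.120 × (18.0555 − 16.4012) = 0.120 × 1.6543 = 0.19852 W/m².
Set 5.27 ln(C/305) = 0.19852: ln(C/305) = 0.19852/5.27 = 0.03767, so C = 305 × e^0.03767 = 305 × 1.03839 = 316.71 ppm.

C ≈ 317 ppm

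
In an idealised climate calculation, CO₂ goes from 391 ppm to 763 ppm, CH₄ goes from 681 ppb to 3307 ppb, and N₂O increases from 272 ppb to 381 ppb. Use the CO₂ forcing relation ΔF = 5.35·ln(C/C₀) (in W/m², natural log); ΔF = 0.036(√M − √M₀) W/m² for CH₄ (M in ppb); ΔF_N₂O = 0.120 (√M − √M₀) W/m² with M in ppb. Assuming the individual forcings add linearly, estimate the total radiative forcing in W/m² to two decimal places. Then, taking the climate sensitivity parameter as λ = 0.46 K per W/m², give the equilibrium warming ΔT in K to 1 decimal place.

ΔF = 5.07 W/m²; ΔT = 2.3 K

CO₂: 5.35 × ln(763/391) = 5.35 × ln(1.95141) = 5.35 × 0.66855 = 3.5767 W/m².
CH₄: 0.036 × (√3307 − √681) = 0.036 × (57.5065 − 26.0960) = 0.036 × 31.4105 = 1.1308 W/m².
N₂O: 0.120 × (√381 − √272) = 0.120 × (19.5192 − 16.4924) = 0.120 × 3.0268 = 0.3632 W/m².
Total ΔF = 3.5767 + 1.1308 + 0.3632 = 5.0707 W/m².
ΔT = λ ΔF = 0.46 × 5.07 = 2.3322 K.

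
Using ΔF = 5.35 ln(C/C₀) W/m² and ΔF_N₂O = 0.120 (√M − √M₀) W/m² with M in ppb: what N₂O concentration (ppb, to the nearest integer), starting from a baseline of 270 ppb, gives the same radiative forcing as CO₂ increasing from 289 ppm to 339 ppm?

CO₂ forcing: 5.35 × ln(339/289) = 5.35 × 0.159573 = 0.85372 W/m².
Set 0.120(√M − √270) = 0.85372: √M = 0.85372/0.120 + √270 = 7.1143 + 16.4317 = 23.5460.
M = (23.5460)² = 554.41 ppb.

M ≈ 554 ppb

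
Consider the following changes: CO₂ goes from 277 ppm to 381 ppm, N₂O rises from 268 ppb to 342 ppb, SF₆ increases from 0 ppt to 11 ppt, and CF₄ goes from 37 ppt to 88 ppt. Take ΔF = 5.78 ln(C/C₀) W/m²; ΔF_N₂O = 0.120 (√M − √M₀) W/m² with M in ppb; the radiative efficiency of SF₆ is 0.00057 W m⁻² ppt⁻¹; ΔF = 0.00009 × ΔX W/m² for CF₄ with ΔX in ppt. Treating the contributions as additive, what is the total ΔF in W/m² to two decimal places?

ΔF = 2.11 W/m²

CO₂: 5.78 × ln(381/277) = 5.78 × ln(1.37545) = 5.78 × 0.31878 = 1.8425 W/m².
N₂O: 0.120 × (√342 − √268) = 0.120 × (18.4932 − 16.3707) = 0.120 × 2.1225 = 0.2547 W/m².
SF₆: ΔF = 0.00057 × (11 − 0) = 0.00057 × 11 = 0.0063 W/m².
CF₄: ΔF = 0.00009 × (88 − 37) = 0.00009 × 51 = 0.0046 W/m².
Total ΔF = 1.8425 + 0.2547 + 0.0063 + 0.0046 = 2.1081 W/m².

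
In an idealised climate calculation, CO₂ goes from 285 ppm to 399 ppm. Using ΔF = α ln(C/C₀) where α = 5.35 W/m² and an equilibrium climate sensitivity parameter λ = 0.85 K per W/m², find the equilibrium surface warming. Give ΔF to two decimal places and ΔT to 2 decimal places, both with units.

CO₂: 5.35 × ln(399/285) = 5.35 × ln(1.40000) = 5.35 × 0.33647 = 1.8001 W/m².
ΔT = λ ΔF = 0.85 × 1.80 = 1.5300 K.

ΔF = 1.80 W/m²; ΔT = 1.53 K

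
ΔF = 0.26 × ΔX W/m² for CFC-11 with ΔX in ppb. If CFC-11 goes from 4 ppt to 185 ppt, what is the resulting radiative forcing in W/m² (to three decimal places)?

ΔF = 0.047 W/m²

CFC-11: Δ = 185 − 4 = 181 ppt = 0.181 ppb; ΔF = 0.26 × 0.181 = 0.0471 W/m².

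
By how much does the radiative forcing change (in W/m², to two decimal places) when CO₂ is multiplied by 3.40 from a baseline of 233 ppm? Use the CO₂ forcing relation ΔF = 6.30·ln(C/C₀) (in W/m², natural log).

Because the forcing depends only on the ratio C/C₀, the initial concentration does not enter.
ΔF = 6.30 × ln(3.40) = 6.30 × 1.22378 = 7.7098 W/m².

ΔF = 7.71 W/m²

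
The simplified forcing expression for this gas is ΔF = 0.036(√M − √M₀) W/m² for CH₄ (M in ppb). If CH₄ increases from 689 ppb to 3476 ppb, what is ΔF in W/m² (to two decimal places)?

ΔF = 1.18 W/m²

CH₄: 0.036 × (√3476 − √689) = 0.036 × (58.9576 − 26.2488) = 0.036 × 32.7088 = 1.1775 W/m².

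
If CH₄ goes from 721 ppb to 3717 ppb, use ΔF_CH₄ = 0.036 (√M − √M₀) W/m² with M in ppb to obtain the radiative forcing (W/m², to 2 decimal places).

ΔF = 1.23 W/m²

CH₄: 0.036 × (√3717 − √721) = 0.036 × (60.9672 − 26.8514) = 0.036 × 34.1158 = 1.2282 W/m².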